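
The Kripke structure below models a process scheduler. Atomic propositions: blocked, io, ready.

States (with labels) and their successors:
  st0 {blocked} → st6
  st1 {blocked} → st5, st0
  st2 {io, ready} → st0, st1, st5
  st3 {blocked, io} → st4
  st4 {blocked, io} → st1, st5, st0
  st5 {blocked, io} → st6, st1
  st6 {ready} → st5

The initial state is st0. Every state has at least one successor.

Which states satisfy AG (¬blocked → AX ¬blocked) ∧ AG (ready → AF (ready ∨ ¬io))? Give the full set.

States satisfying ¬blocked → AX ¬blocked: {st0, st1, st3, st4, st5}.
States satisfying AG (¬blocked → AX ¬blocked): ∅.
States satisfying ready → AF (ready ∨ ¬io): {st0, st1, st2, st3, st4, st5, st6}.
States satisfying AG (ready → AF (ready ∨ ¬io)): {st0, st1, st2, st3, st4, st5, st6}.
States satisfying AG (¬blocked → AX ¬blocked) ∧ AG (ready → AF (ready ∨ ¬io)): ∅.

none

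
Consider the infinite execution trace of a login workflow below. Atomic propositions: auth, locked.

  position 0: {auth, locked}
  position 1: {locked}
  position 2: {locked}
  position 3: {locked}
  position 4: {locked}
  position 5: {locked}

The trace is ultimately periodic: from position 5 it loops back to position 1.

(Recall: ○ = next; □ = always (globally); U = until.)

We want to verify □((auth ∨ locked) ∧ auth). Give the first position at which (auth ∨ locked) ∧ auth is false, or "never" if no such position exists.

1

Check (auth ∨ locked) ∧ auth at each position in order: 0 ✓.
At position 1 the labels are {locked}, so (auth ∨ locked) ∧ auth is false there. This is the first violation.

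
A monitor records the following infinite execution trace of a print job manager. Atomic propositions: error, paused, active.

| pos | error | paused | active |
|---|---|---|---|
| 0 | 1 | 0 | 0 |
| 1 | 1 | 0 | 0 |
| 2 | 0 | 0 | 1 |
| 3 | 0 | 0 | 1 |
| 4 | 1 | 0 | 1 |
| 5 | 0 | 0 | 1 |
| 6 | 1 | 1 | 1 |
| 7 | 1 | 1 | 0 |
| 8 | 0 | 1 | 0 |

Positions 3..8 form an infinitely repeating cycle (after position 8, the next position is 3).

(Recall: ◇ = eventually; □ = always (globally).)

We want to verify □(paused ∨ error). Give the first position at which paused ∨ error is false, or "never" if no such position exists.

Check paused ∨ error at each position in order: 0 ✓, 1 ✓.
At position 2 the labels are {active}, so paused ∨ error is false there. This is the first violation.

2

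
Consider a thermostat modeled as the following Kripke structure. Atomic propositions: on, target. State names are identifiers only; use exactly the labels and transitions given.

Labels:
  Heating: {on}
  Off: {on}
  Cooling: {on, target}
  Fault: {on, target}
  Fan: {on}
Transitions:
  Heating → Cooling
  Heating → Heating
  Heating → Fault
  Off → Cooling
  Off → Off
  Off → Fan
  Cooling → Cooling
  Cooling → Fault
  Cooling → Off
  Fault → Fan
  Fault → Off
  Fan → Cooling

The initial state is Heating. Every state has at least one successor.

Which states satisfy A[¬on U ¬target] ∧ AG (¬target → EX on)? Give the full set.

States satisfying ¬on: ∅.
States satisfying ¬target: {Heating, Off, Fan}.
States satisfying A[¬on U ¬target]: {Heating, Off, Fan}.
States satisfying ¬target → EX on: {Heating, Off, Cooling, Fault, Fan}.
States satisfying AG (¬target → EX on): {Heating, Off, Cooling, Fault, Fan}.
States satisfying A[¬on U ¬target] ∧ AG (¬target → EX on): {Heating, Off, Fan}.

{Heating, Off, Fan}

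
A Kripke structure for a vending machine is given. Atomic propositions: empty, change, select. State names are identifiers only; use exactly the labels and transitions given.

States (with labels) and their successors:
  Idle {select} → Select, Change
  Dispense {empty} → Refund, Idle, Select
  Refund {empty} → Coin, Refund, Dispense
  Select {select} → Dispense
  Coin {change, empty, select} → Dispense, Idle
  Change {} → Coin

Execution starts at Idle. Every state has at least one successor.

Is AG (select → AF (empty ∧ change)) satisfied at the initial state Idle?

States satisfying select → AF (empty ∧ change): {Dispense, Refund, Coin, Change}.
States satisfying AG (select → AF (empty ∧ change)): ∅.
Idle is reachable from Idle and violates select → AF (empty ∧ change), so AG fails at Idle.
Idle ∉ Sat(AG (select → AF (empty ∧ change))).

No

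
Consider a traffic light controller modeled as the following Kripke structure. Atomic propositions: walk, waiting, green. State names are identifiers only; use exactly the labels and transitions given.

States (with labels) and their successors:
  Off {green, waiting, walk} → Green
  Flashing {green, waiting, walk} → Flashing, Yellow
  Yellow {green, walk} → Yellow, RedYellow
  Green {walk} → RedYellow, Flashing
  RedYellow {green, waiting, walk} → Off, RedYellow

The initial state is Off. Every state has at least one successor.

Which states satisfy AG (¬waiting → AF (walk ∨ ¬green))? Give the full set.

{Off, Flashing, Yellow, Green, RedYellow}

States satisfying ¬waiting → AF (walk ∨ ¬green): {Off, Flashing, Yellow, Green, RedYellow}.
States satisfying AG (¬waiting → AF (walk ∨ ¬green)): {Off, Flashing, Yellow, Green, RedYellow}.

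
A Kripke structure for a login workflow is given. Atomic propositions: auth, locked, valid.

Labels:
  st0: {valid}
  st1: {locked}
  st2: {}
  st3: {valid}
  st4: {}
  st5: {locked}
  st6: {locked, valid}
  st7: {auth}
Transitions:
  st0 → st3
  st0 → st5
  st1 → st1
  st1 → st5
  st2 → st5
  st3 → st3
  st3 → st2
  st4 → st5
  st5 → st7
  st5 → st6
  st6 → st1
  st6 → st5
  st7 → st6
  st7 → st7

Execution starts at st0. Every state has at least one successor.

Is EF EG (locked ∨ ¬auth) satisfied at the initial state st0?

States satisfying EG (locked ∨ ¬auth): {st0, st1, st2, st3, st4, st5, st6}.
States satisfying EF EG (locked ∨ ¬auth): {st0, st1, st2, st3, st4, st5, st6, st7}.
Some path from st0 reaches a state where EG (locked ∨ ¬auth) holds.
st0 ∈ Sat(EF EG (locked ∨ ¬auth)).

Yes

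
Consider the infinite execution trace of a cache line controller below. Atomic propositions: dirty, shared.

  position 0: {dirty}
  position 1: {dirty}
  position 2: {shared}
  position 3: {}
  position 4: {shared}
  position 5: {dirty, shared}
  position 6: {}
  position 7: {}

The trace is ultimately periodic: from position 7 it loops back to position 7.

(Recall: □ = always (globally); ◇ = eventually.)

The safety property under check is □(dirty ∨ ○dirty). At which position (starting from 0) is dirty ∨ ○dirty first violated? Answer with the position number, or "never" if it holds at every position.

2

Check dirty ∨ ○dirty at each position in order: 0 ✓, 1 ✓.
At position 2 the labels are {shared} and the next position 3 has {}, so dirty ∨ ○dirty is false there. This is the first violation.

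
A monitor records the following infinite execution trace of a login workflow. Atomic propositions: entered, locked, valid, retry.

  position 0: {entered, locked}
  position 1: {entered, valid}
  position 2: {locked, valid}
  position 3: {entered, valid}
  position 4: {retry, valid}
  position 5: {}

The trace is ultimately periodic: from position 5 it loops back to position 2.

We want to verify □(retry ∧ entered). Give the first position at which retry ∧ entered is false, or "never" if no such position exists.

At position 0 the labels are {entered, locked}, so retry ∧ entered is false there. This is the first violation.

0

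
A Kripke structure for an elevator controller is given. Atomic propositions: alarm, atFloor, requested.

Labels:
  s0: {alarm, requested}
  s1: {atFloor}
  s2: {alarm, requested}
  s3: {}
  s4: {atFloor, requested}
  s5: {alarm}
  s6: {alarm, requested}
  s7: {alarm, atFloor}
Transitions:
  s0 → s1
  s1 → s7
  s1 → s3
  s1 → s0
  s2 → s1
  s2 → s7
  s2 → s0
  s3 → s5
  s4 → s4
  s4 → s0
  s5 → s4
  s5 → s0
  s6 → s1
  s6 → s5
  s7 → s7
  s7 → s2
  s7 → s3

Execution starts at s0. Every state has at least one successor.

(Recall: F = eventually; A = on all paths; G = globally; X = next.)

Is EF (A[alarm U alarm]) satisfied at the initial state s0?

States satisfying A[alarm U alarm]: {s0, s2, s5, s6, s7}.
States satisfying EF (A[alarm U alarm]): {s0, s1, s2, s3, s4, s5, s6, s7}.
Some path from s0 reaches a state where A[alarm U alarm] holds.
s0 ∈ Sat(EF (A[alarm U alarm])).

Holds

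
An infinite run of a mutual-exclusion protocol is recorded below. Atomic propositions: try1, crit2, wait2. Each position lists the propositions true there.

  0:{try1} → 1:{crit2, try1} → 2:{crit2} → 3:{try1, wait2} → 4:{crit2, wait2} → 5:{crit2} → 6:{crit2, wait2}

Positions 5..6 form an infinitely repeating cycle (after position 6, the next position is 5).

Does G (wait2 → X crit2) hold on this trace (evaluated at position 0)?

wait2 → X crit2 holds at every position 0..6, and those are all positions ever visited, so G (wait2 → X crit2) holds.
Positions where wait2 holds: 3, 4, 6.
Check X crit2 at each: 3→ok, 4→ok, 6→ok.

Holds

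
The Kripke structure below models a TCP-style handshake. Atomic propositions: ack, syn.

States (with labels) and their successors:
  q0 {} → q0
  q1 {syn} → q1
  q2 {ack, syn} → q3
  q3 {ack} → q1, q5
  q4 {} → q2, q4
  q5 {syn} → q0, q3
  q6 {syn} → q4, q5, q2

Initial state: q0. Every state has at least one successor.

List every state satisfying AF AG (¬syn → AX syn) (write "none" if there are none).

{q1}

States satisfying AG (¬syn → AX syn): {q1}.
States satisfying AF AG (¬syn → AX syn): {q1}.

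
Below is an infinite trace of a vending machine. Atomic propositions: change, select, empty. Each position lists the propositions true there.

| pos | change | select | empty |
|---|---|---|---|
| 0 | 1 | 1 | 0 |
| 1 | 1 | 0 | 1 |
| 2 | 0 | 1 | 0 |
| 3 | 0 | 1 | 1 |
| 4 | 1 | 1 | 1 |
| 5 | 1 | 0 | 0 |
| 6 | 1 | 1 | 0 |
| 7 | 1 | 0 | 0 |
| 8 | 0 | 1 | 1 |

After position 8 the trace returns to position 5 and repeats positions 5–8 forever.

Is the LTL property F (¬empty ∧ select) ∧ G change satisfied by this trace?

¬empty ∧ select holds at position 0, which is reachable from 0, so F (¬empty ∧ select) holds.
change must hold at every position from 0 onward. It fails at position 2, so G change is false.
At position 0: F (¬empty ∧ select) is true; G change is false; so F (¬empty ∧ select) ∧ G change is false.

Does not hold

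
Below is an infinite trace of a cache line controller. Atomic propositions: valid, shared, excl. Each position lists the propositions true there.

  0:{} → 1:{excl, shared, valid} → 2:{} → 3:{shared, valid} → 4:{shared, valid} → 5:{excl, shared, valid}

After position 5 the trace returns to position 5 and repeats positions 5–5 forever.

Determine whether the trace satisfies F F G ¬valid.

F G ¬valid is false at every position 0..5, so it never becomes true and F F G ¬valid fails.

Violated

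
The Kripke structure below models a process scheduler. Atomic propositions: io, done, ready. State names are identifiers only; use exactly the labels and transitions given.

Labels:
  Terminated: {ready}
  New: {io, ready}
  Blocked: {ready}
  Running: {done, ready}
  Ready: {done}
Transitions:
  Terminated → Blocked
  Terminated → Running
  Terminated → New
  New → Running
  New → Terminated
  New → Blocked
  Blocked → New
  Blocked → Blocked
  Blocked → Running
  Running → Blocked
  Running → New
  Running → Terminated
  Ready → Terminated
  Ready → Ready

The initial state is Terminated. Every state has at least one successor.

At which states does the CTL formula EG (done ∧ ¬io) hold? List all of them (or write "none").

States satisfying done ∧ ¬io: {Running, Ready}.
States satisfying EG (done ∧ ¬io): {Ready}.

{Ready}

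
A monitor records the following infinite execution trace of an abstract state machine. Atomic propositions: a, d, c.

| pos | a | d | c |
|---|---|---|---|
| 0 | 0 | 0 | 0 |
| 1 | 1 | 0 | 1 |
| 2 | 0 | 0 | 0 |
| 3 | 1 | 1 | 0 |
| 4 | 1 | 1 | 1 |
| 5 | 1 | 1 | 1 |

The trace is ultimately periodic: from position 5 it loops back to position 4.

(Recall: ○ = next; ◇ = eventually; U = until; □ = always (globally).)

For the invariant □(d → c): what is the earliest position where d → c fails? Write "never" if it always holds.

3

Check d → c at each position in order: 0 ✓, 1 ✓, 2 ✓.
At position 3 the labels are {a, d}, so d → c is false there. This is the first violation.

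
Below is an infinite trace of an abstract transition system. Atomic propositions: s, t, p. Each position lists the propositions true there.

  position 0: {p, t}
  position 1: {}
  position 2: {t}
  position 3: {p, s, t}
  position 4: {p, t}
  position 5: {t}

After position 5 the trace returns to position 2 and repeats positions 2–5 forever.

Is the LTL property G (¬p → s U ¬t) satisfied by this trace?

¬p → s U ¬t must hold at every position from 0 onward. It fails at position 2, so G (¬p → s U ¬t) is false.
Positions where ¬p holds: 1, 2, 5.
Check s U ¬t at each: 1→ok, 2→fails, 5→fails.

Does not hold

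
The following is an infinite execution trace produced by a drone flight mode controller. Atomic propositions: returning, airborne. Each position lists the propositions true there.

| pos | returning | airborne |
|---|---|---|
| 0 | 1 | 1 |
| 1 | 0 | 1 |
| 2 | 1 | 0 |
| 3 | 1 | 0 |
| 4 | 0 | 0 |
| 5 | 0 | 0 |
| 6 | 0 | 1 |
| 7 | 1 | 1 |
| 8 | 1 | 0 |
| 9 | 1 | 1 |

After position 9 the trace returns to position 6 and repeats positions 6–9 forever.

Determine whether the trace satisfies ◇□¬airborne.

□¬airborne is false at every position 0..9, so it never becomes true and ◇□¬airborne fails.

Violated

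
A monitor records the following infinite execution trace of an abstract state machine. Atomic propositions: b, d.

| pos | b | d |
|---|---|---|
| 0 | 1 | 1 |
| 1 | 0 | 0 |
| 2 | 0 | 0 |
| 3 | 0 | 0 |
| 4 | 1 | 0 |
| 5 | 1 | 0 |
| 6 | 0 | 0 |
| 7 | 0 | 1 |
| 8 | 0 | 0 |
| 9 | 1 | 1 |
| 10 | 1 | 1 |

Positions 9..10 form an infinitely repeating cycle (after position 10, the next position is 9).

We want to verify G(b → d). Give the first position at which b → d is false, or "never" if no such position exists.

4

Check b → d at each position in order: 0 ✓, 1 ✓, 2 ✓, 3 ✓.
At position 4 the labels are {b}, so b → d is false there. This is the first violation.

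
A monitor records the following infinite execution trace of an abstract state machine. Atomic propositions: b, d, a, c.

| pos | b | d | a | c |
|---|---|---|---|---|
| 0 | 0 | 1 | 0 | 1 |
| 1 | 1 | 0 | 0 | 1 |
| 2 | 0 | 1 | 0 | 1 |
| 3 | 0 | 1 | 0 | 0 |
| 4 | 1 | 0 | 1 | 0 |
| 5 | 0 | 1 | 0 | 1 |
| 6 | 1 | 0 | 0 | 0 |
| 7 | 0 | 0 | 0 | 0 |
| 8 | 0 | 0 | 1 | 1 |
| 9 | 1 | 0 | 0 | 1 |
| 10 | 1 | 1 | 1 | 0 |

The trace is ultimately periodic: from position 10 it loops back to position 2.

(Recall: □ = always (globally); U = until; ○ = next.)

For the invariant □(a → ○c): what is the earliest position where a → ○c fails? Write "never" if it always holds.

never

a → ○c holds at every position 0..10, and those are all the positions the trace ever visits, so the invariant □(a → ○c) is never violated.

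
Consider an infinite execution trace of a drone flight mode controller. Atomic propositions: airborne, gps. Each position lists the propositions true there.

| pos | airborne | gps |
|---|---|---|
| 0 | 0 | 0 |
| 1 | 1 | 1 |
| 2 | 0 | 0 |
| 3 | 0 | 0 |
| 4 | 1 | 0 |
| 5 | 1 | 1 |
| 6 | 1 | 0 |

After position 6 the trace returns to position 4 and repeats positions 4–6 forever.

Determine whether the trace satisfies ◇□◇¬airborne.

Violated

□◇¬airborne is false at every position 0..6, so it never becomes true and ◇□◇¬airborne fails.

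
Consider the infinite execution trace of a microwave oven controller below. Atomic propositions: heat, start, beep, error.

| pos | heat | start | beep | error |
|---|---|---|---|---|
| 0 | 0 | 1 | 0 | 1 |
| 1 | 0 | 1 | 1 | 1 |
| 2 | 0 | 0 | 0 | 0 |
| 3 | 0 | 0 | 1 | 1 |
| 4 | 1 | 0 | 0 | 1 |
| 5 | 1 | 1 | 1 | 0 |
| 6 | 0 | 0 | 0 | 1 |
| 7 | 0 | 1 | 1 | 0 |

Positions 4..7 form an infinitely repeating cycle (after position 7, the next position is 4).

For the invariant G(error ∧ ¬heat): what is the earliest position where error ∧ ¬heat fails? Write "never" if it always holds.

Check error ∧ ¬heat at each position in order: 0 ✓, 1 ✓.
At position 2 the labels are {}, so error ∧ ¬heat is false there. This is the first violation.

2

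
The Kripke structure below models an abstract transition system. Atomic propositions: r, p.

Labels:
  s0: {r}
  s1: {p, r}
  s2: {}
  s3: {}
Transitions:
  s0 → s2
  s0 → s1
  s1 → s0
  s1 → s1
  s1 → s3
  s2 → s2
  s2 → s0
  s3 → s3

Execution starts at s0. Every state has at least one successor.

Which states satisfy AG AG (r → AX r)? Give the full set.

{s3}

States satisfying AG (r → AX r): {s3}.
States satisfying AG AG (r → AX r): {s3}.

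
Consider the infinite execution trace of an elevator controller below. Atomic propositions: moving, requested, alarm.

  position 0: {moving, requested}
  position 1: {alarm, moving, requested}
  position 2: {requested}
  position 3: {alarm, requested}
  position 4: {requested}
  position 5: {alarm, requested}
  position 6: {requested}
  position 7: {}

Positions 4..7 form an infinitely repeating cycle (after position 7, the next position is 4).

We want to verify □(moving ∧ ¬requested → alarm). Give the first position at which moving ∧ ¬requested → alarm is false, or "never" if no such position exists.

moving ∧ ¬requested → alarm holds at every position 0..7, and those are all the positions the trace ever visits, so the invariant □(moving ∧ ¬requested → alarm) is never violated.

never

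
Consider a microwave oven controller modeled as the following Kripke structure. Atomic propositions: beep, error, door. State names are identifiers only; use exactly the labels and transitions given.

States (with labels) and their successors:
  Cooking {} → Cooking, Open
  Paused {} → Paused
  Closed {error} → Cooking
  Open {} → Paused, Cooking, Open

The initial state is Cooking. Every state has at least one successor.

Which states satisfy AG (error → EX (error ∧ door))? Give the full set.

States satisfying error → EX (error ∧ door): {Cooking, Paused, Open}.
States satisfying AG (error → EX (error ∧ door)): {Cooking, Paused, Open}.

{Cooking, Paused, Open}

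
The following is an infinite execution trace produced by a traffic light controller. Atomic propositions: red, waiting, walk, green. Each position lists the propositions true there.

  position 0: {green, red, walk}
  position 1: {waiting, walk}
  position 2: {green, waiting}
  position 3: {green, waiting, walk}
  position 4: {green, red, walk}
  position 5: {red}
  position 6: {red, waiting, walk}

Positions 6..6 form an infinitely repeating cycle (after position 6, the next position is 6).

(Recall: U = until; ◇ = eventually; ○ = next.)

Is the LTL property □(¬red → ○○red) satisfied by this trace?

¬red → ○○red must hold at every position from 0 onward. It fails at position 1, so □(¬red → ○○red) is false.
Positions where ¬red holds: 1, 2, 3.
Check ○○red at each: 1→fails, 2→ok, 3→ok.

Violated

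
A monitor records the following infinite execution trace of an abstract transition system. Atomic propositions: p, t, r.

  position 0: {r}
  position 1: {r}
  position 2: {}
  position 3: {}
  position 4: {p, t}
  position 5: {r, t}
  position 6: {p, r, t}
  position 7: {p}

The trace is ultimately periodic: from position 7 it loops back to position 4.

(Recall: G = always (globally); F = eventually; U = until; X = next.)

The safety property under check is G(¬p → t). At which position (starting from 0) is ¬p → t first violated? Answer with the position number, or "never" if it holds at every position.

0

At position 0 the labels are {r}, so ¬p → t is false there. This is the first violation.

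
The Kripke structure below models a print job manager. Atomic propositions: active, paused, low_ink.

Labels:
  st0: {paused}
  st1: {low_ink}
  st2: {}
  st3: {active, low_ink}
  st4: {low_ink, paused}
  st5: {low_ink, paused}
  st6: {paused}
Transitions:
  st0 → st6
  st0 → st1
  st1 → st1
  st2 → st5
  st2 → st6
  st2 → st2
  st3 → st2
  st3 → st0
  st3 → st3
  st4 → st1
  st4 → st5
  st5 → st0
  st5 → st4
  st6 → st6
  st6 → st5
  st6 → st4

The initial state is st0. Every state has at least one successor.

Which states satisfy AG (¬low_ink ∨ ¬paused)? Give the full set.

States satisfying ¬low_ink ∨ ¬paused: {st0, st1, st2, st3, st6}.
States satisfying AG (¬low_ink ∨ ¬paused): {st1}.

{st1}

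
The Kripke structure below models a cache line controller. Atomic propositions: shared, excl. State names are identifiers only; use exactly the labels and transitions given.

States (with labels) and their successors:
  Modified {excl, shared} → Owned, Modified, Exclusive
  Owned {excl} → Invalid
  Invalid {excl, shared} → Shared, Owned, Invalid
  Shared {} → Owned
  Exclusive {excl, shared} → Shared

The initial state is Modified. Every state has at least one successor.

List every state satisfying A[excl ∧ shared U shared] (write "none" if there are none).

States satisfying excl ∧ shared: {Modified, Invalid, Exclusive}.
States satisfying shared: {Modified, Invalid, Exclusive}.
States satisfying A[excl ∧ shared U shared]: {Modified, Invalid, Exclusive}.

{Modified, Invalid, Exclusive}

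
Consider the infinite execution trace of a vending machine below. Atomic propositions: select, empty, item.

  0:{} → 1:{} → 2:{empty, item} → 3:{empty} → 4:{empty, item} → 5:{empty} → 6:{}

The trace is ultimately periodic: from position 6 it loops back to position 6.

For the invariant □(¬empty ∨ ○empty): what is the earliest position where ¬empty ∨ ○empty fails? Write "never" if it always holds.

Check ¬empty ∨ ○empty at each position in order: 0 ✓, 1 ✓, 2 ✓, 3 ✓, 4 ✓.
At position 5 the labels are {empty} and the next position 6 has {}, so ¬empty ∨ ○empty is false there. This is the first violation.

5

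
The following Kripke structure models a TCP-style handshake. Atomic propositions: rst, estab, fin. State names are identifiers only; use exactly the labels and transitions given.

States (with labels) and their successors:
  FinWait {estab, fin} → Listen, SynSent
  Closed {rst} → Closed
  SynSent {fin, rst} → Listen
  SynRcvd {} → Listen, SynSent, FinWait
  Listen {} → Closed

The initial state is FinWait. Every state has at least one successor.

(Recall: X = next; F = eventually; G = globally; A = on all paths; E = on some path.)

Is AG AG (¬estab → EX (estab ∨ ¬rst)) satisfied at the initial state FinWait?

Does not hold

States satisfying AG (¬estab → EX (estab ∨ ¬rst)): ∅.
States satisfying AG AG (¬estab → EX (estab ∨ ¬rst)): ∅.
Closed is reachable from FinWait and violates AG (¬estab → EX (estab ∨ ¬rst)), so AG fails at FinWait.
FinWait ∉ Sat(AG AG (¬estab → EX (estab ∨ ¬rst))).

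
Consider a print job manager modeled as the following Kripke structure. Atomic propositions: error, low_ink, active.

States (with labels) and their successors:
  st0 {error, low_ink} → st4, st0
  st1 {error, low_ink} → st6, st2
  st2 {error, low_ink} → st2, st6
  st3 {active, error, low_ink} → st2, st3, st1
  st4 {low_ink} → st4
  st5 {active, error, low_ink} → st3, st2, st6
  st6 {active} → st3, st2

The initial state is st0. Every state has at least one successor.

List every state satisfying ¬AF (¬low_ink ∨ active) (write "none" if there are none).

States satisfying ¬low_ink ∨ active: {st3, st5, st6}.
States satisfying AF (¬low_ink ∨ active): {st3, st5, st6}.
States satisfying ¬AF (¬low_ink ∨ active): {st0, st1, st2, st4}.

{st0, st1, st2, st4}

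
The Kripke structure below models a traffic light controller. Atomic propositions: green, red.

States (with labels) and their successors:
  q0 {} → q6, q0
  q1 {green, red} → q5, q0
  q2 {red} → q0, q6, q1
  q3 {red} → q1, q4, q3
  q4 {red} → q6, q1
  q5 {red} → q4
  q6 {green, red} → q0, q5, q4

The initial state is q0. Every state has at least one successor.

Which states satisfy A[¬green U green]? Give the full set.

States satisfying ¬green: {q0, q2, q3, q4, q5}.
States satisfying green: {q1, q6}.
States satisfying A[¬green U green]: {q1, q4, q5, q6}.

{q1, q4, q5, q6}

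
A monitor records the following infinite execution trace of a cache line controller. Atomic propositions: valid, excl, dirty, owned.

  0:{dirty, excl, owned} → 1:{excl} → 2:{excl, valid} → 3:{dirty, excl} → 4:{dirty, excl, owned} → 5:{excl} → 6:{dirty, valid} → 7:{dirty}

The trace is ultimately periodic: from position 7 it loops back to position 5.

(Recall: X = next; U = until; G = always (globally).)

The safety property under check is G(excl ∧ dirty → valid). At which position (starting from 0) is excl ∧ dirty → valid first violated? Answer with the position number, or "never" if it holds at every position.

0

At position 0 the labels are {dirty, excl, owned}, so excl ∧ dirty → valid is false there. This is the first violation.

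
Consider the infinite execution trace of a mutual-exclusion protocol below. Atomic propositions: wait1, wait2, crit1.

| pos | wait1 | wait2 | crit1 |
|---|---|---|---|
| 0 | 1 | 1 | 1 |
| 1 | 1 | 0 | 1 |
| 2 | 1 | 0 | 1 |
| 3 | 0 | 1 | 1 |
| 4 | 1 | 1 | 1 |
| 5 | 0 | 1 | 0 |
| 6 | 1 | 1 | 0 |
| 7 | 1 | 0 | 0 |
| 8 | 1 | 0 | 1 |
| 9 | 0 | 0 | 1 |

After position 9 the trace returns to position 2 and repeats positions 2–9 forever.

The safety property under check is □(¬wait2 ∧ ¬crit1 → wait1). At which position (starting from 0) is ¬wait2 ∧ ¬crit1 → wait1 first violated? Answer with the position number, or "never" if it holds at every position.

never

¬wait2 ∧ ¬crit1 → wait1 holds at every position 0..9, and those are all the positions the trace ever visits, so the invariant □(¬wait2 ∧ ¬crit1 → wait1) is never violated.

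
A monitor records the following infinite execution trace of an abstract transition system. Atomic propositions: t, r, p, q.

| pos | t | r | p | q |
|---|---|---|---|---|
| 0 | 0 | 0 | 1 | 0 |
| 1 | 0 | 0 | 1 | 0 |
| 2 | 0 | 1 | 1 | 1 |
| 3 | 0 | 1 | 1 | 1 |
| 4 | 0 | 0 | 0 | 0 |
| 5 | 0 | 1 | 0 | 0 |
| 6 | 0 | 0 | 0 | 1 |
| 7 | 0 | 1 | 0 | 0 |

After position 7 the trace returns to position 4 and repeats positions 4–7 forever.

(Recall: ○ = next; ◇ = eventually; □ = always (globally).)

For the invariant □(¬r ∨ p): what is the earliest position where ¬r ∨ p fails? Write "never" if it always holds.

Check ¬r ∨ p at each position in order: 0 ✓, 1 ✓, 2 ✓, 3 ✓, 4 ✓.
At position 5 the labels are {r}, so ¬r ∨ p is false there. This is the first violation.

5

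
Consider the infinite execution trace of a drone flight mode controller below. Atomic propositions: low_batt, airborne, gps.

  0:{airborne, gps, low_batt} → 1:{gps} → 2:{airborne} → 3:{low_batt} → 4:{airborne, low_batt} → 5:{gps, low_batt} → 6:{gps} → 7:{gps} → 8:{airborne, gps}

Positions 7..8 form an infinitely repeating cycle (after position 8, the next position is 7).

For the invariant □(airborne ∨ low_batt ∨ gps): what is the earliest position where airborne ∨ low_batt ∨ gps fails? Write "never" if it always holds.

airborne ∨ low_batt ∨ gps holds at every position 0..8, and those are all the positions the trace ever visits, so the invariant □(airborne ∨ low_batt ∨ gps) is never violated.

never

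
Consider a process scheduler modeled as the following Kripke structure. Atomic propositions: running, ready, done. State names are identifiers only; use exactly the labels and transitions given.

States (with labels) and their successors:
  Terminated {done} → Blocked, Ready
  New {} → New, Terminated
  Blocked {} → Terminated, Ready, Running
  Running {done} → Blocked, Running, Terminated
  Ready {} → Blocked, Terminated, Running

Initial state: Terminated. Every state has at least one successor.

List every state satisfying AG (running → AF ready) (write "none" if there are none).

{Terminated, New, Blocked, Running, Ready}

States satisfying running → AF ready: {Terminated, New, Blocked, Running, Ready}.
States satisfying AG (running → AF ready): {Terminated, New, Blocked, Running, Ready}.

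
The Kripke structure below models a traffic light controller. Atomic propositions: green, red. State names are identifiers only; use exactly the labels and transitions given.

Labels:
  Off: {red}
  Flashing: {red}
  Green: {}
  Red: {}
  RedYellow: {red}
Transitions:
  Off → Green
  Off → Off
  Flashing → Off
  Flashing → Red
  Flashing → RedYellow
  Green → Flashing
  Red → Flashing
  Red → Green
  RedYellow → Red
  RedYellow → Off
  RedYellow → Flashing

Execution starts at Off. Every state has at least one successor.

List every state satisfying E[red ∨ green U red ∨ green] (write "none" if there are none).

States satisfying red ∨ green: {Off, Flashing, RedYellow}.
States satisfying E[red ∨ green U red ∨ green]: {Off, Flashing, RedYellow}.

{Off, Flashing, RedYellow}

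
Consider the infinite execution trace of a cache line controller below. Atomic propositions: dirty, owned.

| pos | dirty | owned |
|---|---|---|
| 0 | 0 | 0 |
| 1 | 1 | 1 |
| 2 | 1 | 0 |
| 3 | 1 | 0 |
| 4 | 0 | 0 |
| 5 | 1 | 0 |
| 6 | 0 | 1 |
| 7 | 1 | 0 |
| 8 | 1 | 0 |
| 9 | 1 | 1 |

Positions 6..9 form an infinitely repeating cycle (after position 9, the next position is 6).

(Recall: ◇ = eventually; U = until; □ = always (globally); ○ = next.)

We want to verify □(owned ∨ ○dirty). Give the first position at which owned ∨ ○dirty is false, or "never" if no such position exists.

Check owned ∨ ○dirty at each position in order: 0 ✓, 1 ✓, 2 ✓.
At position 3 the labels are {dirty} and the next position 4 has {}, so owned ∨ ○dirty is false there. This is the first violation.

3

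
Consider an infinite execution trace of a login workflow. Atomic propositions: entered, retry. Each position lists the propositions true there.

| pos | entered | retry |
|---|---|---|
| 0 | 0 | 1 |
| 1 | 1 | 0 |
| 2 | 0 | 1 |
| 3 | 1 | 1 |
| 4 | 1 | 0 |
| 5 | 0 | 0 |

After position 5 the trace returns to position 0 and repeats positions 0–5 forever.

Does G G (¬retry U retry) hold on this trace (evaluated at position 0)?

G (¬retry U retry) holds at every position 0..5, and those are all positions ever visited, so G G (¬retry U retry) holds.

Yes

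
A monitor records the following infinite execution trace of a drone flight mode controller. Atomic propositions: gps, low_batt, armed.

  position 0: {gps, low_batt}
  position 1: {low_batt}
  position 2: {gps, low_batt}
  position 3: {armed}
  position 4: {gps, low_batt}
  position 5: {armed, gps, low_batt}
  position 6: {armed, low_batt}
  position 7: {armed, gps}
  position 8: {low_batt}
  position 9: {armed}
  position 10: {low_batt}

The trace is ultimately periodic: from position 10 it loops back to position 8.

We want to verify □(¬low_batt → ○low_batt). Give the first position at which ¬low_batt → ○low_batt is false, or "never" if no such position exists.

¬low_batt → ○low_batt holds at every position 0..10, and those are all the positions the trace ever visits, so the invariant □(¬low_batt → ○low_batt) is never violated.

never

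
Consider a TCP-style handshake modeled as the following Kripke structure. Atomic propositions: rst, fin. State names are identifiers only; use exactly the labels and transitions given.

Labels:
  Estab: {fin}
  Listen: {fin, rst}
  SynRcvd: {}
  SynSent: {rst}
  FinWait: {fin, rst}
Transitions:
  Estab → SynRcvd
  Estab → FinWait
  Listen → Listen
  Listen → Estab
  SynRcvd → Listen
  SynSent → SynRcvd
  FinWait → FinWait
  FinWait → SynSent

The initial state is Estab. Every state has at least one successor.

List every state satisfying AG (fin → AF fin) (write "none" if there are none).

{Estab, Listen, SynRcvd, SynSent, FinWait}

States satisfying fin → AF fin: {Estab, Listen, SynRcvd, SynSent, FinWait}.
States satisfying AG (fin → AF fin): {Estab, Listen, SynRcvd, SynSent, FinWait}.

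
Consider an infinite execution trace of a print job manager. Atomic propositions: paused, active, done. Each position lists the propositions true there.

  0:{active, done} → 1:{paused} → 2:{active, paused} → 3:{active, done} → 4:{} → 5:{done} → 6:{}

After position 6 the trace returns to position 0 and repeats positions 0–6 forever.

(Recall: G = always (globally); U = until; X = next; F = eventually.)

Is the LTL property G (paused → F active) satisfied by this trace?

paused → F active holds at every position 0..6, and those are all positions ever visited, so G (paused → F active) holds.
Positions where paused holds: 1, 2.
Check F active at each: 1→ok, 2→ok.

Satisfied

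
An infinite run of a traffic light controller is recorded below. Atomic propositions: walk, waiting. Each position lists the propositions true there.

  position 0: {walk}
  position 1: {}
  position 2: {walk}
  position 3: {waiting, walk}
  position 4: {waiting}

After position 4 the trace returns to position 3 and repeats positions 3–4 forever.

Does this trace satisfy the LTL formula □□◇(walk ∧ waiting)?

□◇(walk ∧ waiting) holds at every position 0..4, and those are all positions ever visited, so □□◇(walk ∧ waiting) holds.

Yes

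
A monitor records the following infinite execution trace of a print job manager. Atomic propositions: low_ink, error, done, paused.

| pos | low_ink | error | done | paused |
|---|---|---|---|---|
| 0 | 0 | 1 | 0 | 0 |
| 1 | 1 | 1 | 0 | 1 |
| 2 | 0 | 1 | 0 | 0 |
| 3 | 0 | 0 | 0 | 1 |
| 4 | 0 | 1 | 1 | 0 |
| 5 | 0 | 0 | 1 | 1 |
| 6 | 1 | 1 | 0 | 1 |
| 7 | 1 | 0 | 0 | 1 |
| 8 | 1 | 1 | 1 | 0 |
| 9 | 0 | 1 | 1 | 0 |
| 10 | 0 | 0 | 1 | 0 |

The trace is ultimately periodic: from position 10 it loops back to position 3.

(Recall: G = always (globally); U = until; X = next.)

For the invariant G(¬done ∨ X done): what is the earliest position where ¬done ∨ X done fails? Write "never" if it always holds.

5

Check ¬done ∨ X done at each position in order: 0 ✓, 1 ✓, 2 ✓, 3 ✓, 4 ✓.
At position 5 the labels are {done, paused} and the next position 6 has {error, low_ink, paused}, so ¬done ∨ X done is false there. This is the first violation.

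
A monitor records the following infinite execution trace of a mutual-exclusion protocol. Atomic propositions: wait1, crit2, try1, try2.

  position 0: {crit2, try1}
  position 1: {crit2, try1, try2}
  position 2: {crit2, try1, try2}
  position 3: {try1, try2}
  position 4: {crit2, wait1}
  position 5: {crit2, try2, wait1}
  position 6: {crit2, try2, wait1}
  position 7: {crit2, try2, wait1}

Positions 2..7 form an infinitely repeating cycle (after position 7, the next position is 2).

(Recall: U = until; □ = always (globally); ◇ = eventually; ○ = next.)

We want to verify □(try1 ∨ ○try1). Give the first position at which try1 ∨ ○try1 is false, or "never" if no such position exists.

4

Check try1 ∨ ○try1 at each position in order: 0 ✓, 1 ✓, 2 ✓, 3 ✓.
At position 4 the labels are {crit2, wait1} and the next position 5 has {crit2, try2, wait1}, so try1 ∨ ○try1 is false there. This is the first violation.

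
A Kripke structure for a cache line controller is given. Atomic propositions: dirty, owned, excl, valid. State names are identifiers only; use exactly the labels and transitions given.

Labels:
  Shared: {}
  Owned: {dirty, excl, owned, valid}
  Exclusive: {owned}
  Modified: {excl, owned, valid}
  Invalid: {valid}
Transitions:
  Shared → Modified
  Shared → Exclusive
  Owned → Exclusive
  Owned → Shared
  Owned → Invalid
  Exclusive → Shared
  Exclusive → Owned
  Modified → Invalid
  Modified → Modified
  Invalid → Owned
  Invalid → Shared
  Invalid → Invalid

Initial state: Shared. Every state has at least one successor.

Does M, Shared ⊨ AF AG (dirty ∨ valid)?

States satisfying AG (dirty ∨ valid): ∅.
States satisfying AF AG (dirty ∨ valid): ∅.
There is a path from Shared along which AG (dirty ∨ valid) never holds.
Shared ∉ Sat(AF AG (dirty ∨ valid)).

Does not hold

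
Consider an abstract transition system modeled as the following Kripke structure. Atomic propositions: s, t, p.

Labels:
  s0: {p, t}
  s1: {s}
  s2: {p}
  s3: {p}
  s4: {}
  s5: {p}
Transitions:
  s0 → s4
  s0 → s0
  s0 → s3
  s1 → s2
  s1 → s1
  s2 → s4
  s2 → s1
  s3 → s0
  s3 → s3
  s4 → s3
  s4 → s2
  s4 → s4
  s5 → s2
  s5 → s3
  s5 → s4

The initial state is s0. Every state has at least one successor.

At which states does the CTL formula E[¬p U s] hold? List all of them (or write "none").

States satisfying ¬p: {s1, s4}.
States satisfying s: {s1}.
States satisfying E[¬p U s]: {s1}.

{s1}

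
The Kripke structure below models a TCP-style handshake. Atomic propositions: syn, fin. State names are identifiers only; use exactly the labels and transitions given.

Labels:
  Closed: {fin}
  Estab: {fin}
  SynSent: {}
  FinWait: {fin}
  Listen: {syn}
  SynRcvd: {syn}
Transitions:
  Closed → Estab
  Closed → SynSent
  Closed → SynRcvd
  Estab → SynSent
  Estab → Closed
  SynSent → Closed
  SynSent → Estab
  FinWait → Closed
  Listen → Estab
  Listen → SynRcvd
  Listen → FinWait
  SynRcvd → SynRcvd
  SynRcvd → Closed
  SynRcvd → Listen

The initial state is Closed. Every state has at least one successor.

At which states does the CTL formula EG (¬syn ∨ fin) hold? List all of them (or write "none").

States satisfying ¬syn ∨ fin: {Closed, Estab, SynSent, FinWait}.
States satisfying EG (¬syn ∨ fin): {Closed, Estab, SynSent, FinWait}.

{Closed, Estab, SynSent, FinWait}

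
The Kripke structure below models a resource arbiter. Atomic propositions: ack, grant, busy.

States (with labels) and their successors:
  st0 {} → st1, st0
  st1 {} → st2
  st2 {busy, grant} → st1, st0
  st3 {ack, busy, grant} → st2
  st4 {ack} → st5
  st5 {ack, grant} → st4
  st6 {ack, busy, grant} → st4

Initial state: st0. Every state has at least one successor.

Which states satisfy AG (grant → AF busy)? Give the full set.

States satisfying grant → AF busy: {st0, st1, st2, st3, st4, st6}.
States satisfying AG (grant → AF busy): {st0, st1, st2, st3}.

{st0, st1, st2, st3}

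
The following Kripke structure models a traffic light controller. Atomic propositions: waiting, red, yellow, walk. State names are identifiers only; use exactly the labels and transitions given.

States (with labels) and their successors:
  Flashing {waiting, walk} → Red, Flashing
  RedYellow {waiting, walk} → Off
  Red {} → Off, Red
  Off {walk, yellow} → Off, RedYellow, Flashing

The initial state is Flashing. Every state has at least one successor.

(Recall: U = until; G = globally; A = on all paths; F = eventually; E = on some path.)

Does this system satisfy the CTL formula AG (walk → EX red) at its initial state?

States satisfying walk → EX red: {Red}.
States satisfying AG (walk → EX red): ∅.
Flashing is reachable from Flashing and violates walk → EX red, so AG fails at Flashing.
Flashing ∉ Sat(AG (walk → EX red)).

Violated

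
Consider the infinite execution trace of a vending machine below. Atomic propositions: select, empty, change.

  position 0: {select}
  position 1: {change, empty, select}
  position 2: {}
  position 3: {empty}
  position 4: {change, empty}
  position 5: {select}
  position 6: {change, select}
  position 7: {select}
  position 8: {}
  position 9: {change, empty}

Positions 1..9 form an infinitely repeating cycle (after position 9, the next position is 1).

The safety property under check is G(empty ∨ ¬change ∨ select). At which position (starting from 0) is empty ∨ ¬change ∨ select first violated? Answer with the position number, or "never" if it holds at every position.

empty ∨ ¬change ∨ select holds at every position 0..9, and those are all the positions the trace ever visits, so the invariant G(empty ∨ ¬change ∨ select) is never violated.

never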